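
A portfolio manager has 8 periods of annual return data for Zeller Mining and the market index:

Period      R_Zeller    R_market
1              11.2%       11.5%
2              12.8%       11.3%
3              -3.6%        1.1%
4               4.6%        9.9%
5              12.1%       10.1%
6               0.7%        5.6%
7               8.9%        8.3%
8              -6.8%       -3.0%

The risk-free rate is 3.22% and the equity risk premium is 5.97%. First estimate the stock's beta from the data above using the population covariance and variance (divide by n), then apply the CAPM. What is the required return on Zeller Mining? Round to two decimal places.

Mean R_i = (11.2 + 12.8 − 3.6 + 4.6 + 12.1 + 0.7 + 8.9 − 6.8) / 8 = 4.9875%
Mean R_m = (11.5 + 11.3 + 1.1 + 9.9 + 10.1 + 5.6 + 8.3 − 3.0) / 8 = 6.8500%
Σ(R_i − R̄_i)(R_m − R̄_m) = 262.1050  ⇒  Cov = 262.1050 / 8 = 32.7631
Σ(R_m − R̄_m)² = 195.0400  ⇒  Var(R_m) = 195.0400 / 8 = 24.3800
β = Cov / Var(R_m) = 32.7631 / 24.3800 = 1.3439
E(R) = R_f + β × MRP = 3.22% + 1.3439 × 5.97% = 11.24%

11.24%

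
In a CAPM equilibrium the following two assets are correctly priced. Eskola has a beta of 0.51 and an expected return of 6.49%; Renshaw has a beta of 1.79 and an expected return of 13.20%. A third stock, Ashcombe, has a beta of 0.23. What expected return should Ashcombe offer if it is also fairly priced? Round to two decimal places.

MRP (SML slope) = (13.20% − 6.49%) / (1.79 − 0.51) = 6.71% / 1.28 = 5.2422%
R_f (intercept) = 6.49% − 0.51 × 5.2422% = 3.8165%
E(R_Ashcombe) = R_f + β × MRP = 3.8165% + 0.23 × 5.2422% = 5.02%

5.02%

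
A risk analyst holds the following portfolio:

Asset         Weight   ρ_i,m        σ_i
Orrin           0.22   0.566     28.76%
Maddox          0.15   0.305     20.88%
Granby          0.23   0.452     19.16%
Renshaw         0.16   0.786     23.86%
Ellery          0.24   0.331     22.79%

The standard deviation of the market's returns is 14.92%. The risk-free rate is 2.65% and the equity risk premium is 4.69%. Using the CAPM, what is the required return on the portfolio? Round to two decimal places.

β_Orrin = 0.566 × 28.76% / 14.92% = 1.0910
β_Maddox = 0.305 × 20.88% / 14.92% = 0.4268
β_Granby = 0.452 × 19.16% / 14.92% = 0.5805
β_Renshaw = 0.786 × 23.86% / 14.92% = 1.2570
β_Ellery = 0.331 × 22.79% / 14.92% = 0.5056
β_P = Σ w_i β_i = 0.22×1.0910 + 0.15×0.4268 + 0.23×0.5805 + 0.16×1.2570 + 0.24×0.5056 = 0.7600
E(R_P) = R_f + β_P × MRP = 2.65% + 0.7600 × 4.69% = 6.21%

6.21%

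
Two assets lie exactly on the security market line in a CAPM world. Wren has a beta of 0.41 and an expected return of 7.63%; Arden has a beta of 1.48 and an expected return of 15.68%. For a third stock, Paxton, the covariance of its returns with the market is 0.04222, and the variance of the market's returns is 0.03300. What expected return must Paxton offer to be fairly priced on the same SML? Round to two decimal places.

MRP = (15.68% − 7.63%) / (1.48 − 0.41) = 7.5234%
R_f = 7.63% − 0.41 × 7.5234% = 4.5454%
β_Paxton = Cov / Var(R_m) = 0.04222 / 0.03300 = 1.2794
E(R_Paxton) = R_f + β × MRP = 4.5454% + 1.2794 × 7.5234% = 14.17%

14.17%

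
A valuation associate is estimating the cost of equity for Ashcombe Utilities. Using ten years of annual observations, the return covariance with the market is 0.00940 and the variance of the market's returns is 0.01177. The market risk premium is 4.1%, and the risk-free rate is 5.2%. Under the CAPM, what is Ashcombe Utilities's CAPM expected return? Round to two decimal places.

8.47%

β = Cov(R_i, R_m) / Var(R_m) = 0.00940 / 0.01177 = 0.7986
E(R) = R_f + β × MRP = 5.2% + 0.7986 × 4.1% = 8.47%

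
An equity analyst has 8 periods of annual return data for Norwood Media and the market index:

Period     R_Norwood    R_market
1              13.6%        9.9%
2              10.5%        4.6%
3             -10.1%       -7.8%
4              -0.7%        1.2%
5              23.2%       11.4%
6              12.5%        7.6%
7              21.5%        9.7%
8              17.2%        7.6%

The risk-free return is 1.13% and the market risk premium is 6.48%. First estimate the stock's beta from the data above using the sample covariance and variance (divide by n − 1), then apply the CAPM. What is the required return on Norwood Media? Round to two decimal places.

Mean R_i = (13.6 + 10.5 − 10.1 − 0.7 + 23.2 + 12.5 + 21.5 + 17.2) / 8 = 10.9625%
Mean R_m = (9.9 + 4.6 − 7.8 + 1.2 + 11.4 + 7.6 + 9.7 + 7.6) / 8 = 5.5250%
Σ(R_i − R̄_i)(R_m − R̄_m) = 475.0875  ⇒  Cov = 475.0875 / 7 = 67.8696
Σ(R_m − R̄_m)² = 276.8150  ⇒  Var(R_m) = 276.8150 / 7 = 39.5450
β = Cov / Var(R_m) = 67.8696 / 39.5450 = 1.7163
E(R) = R_f + β × MRP = 1.13% + 1.7163 × 6.48% = 12.25%

12.25%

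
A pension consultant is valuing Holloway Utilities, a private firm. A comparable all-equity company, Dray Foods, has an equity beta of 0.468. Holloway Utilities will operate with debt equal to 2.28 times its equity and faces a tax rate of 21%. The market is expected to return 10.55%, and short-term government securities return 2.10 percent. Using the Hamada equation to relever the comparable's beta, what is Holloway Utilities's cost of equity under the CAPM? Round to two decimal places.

β_L = β_U × [1 + (1 − t)(D/E)] = 0.468 × [1 + (1 − 0.21) × 2.28]
    = 0.468 × [1 + 0.79 × 2.28] = 0.468 × 2.8012 = 1.3110
MRP = 10.55% − 2.10% = 8.45%
E(R) = R_f + β_L × MRP = 2.10% + 1.3110 × 8.45% = 13.18%

13.18%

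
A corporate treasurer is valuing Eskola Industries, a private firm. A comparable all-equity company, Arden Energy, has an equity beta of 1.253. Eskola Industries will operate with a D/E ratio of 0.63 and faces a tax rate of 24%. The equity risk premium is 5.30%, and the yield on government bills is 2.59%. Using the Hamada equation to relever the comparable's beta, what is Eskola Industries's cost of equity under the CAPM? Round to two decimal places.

12.41%

β_L = β_U × [1 + (1 − t)(D/E)] = 1.253 × [1 + (1 − 0.24) × 0.63]
    = 1.253 × [1 + 0.76 × 0.63] = 1.253 × 1.4788 = 1.8529
E(R) = R_f + β_L × MRP = 2.59% + 1.8529 × 5.30% = 12.41%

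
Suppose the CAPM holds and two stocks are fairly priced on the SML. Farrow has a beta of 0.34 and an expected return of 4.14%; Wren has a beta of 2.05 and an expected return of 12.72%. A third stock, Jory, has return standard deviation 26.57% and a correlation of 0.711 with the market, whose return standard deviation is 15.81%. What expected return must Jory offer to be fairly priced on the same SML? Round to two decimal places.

MRP = (12.72% − 4.14%) / (2.05 − 0.34) = 5.0175%
R_f = 4.14% − 0.34 × 5.0175% = 2.4341%
β_Jory = ρ·σ_i/σ_m = 0.711 × 26.57 / 15.81 = 1.1949
E(R_Jory) = R_f + β × MRP = 2.4341% + 1.1949 × 5.0175% = 8.43%

8.43%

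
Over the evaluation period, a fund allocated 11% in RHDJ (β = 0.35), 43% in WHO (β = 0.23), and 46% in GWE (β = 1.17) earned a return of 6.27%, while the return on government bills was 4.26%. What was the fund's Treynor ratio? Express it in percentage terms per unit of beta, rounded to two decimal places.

2.98%

β_P = 0.11×0.35 + 0.43×0.23 + 0.46×1.17 = 0.6756
Treynor = (R_P − R_f) / β_P = (6.27% − 4.26%) / 0.6756 = 2.01% / 0.6756 = 2.98%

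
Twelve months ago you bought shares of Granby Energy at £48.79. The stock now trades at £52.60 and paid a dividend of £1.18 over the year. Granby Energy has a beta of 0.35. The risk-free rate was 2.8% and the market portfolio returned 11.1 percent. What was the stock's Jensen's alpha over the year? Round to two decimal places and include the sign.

+4.52%

Realised HPR = (P1 + D1 − P0) / P0 = (52.60 + 1.18 − 48.79) / 48.79 = 4.99 / 48.79 = 10.2275%
MRP = 11.1% − 2.8% = 8.30%
CAPM required = R_f + β·MRP = 2.8% + 0.35 × 8.3% = 5.7050%
α = realised − required = 10.2275% − 5.7050% = +4.52%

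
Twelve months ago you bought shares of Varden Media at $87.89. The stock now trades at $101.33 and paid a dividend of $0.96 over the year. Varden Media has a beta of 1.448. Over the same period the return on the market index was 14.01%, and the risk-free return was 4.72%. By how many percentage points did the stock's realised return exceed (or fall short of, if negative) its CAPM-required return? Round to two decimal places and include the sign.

Realised HPR = (P1 + D1 − P0) / P0 = (101.33 + 0.96 − 87.89) / 87.89 = 14.40 / 87.89 = 16.3841%
MRP = 14.01% − 4.72% = 9.29%
CAPM required = R_f + β·MRP = 4.72% + 1.448 × 9.29% = 18.17192%
α = realised − required = 16.3841% − 18.17192% = -1.79%

-1.79%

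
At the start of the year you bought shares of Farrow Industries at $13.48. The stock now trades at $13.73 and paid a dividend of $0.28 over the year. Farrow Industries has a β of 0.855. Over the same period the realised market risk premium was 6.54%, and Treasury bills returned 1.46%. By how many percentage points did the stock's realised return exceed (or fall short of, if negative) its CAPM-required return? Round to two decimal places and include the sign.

-3.12%

Realised HPR = (P1 + D1 − P0) / P0 = (13.73 + 0.28 − 13.48) / 13.48 = 0.53 / 13.48 = 3.9318%
CAPM required = R_f + β·MRP = 1.46% + 0.855 × 6.54% = 7.05170%
α = realised − required = 3.9318% − 7.05170% = -3.12%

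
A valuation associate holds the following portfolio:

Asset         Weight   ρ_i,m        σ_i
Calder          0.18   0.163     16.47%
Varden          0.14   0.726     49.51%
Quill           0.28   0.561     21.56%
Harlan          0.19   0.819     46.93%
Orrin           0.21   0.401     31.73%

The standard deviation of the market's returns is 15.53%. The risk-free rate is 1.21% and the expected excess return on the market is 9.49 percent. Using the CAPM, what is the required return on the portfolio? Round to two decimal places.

12.75%

β_Calder = 0.163 × 16.47% / 15.53% = 0.1729
β_Varden = 0.726 × 49.51% / 15.53% = 2.3145
β_Quill = 0.561 × 21.56% / 15.53% = 0.7788
β_Harlan = 0.819 × 46.93% / 15.53% = 2.4749
β_Orrin = 0.401 × 31.73% / 15.53% = 0.8193
β_P = Σ w_i β_i = 0.18×0.1729 + 0.14×2.3145 + 0.28×0.7788 + 0.19×2.4749 + 0.21×0.8193 = 1.2155
E(R_P) = R_f + β_P × MRP = 1.21% + 1.2155 × 9.49% = 12.75%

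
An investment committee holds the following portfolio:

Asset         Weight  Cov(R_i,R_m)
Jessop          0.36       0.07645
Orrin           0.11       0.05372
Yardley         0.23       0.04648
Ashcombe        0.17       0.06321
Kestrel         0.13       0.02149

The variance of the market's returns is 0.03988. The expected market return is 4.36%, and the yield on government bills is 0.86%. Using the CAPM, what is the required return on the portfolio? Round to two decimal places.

5.92%

β_Jessop = 0.07645 / 0.03988 = 1.9170
β_Orrin = 0.05372 / 0.03988 = 1.3470
β_Yardley = 0.04648 / 0.03988 = 1.1655
β_Ashcombe = 0.06321 / 0.03988 = 1.5850
β_Kestrel = 0.02149 / 0.03988 = 0.5389
β_P = Σ w_i β_i = 0.36×1.9170 + 0.11×1.3470 + 0.23×1.1655 + 0.17×1.5850 + 0.13×0.5389 = 1.4459
MRP = 4.36% − 0.86% = 3.50%
E(R_P) = R_f + β_P × MRP = 0.86% + 1.4459 × 3.50% = 5.92%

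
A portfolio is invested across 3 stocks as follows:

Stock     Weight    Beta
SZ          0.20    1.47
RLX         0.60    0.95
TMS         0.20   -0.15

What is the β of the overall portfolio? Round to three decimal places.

0.834

β_P = Σ w_i β_i = 0.20×1.47 + 0.60×0.95 + 0.20×-0.15 = 0.8340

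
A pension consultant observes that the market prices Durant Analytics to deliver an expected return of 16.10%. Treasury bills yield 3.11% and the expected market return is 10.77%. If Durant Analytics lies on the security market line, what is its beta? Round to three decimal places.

1.696

MRP = 10.77% − 3.11% = 7.66%
β = (E(R) − R_f) / MRP = (16.10% − 3.11%) / 7.66% = 12.99% / 7.66% = 1.696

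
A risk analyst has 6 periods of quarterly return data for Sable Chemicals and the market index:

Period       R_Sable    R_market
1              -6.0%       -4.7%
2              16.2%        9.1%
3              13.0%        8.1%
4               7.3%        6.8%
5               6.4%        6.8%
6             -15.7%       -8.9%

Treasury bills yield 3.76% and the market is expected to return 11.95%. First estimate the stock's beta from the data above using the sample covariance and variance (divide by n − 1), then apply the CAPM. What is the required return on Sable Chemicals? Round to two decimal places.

16.43%

Mean R_i = (-6.0 + 16.2 + 13.0 + 7.3 + 6.4 − 15.7) / 6 = 3.5333%
Mean R_m = (-4.7 + 9.1 + 8.1 + 6.8 + 6.8 − 8.9) / 6 = 2.8667%
Σ(R_i − R̄_i)(R_m − R̄_m) = 453.0367  ⇒  Cov = 453.0367 / 5 = 90.6073
Σ(R_m − R̄_m)² = 292.8933  ⇒  Var(R_m) = 292.8933 / 5 = 58.5787
β = Cov / Var(R_m) = 90.6073 / 58.5787 = 1.5468
MRP = 11.95% − 3.76% = 8.19%
E(R) = R_f + β × MRP = 3.76% + 1.5468 × 8.19% = 16.43%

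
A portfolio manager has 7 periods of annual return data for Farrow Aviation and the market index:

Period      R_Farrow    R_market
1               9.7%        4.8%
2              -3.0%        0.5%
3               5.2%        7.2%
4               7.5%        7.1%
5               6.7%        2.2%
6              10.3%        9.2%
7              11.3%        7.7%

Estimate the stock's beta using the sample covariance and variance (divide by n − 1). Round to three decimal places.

1.136

Mean R_i = (9.7 − 3.0 + 5.2 + 7.5 + 6.7 + 10.3 + 11.3) / 7 = 6.8143%
Mean R_m = (4.8 + 0.5 + 7.2 + 7.1 + 2.2 + 9.2 + 7.7) / 7 = 5.5286%
Σ(R_i − R̄_i)(R_m − R̄_m) = 68.5471  ⇒  Cov = 68.5471 / 6 = 11.4245
Σ(R_m − R̄_m)² = 60.3543  ⇒  Var(R_m) = 60.3543 / 6 = 10.0591
β = Cov / Var(R_m) = 11.4245 / 10.0591 = 1.1357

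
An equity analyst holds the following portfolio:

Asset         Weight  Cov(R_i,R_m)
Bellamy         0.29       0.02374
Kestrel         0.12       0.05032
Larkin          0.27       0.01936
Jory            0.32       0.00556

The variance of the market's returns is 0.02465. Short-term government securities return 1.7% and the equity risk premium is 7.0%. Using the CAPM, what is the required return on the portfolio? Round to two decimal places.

β_Bellamy = 0.02374 / 0.02465 = 0.9631
β_Kestrel = 0.05032 / 0.02465 = 2.0414
β_Larkin = 0.01936 / 0.02465 = 0.7854
β_Jory = 0.00556 / 0.02465 = 0.2256
β_P = Σ w_i β_i = 0.29×0.9631 + 0.12×2.0414 + 0.27×0.7854 + 0.32×0.2256 = 0.8085
E(R_P) = R_f + β_P × MRP = 1.7% + 0.8085 × 7.0% = 7.36%

7.36%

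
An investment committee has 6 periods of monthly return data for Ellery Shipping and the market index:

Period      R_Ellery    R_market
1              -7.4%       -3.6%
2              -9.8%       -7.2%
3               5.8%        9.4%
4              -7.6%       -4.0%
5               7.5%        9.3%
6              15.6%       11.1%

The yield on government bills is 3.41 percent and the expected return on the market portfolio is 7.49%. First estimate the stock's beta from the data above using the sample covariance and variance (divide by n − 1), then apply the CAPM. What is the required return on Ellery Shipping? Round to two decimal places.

8.37%

Mean R_i = (-7.4 − 9.8 + 5.8 − 7.6 + 7.5 + 15.6) / 6 = 0.6833%
Mean R_m = (-3.6 − 7.2 + 9.4 − 4.0 + 9.3 + 11.1) / 6 = 2.5000%
Σ(R_i − R̄_i)(R_m − R̄_m) = 414.7800  ⇒  Cov = 414.7800 / 5 = 82.9560
Σ(R_m − R̄_m)² = 341.3600  ⇒  Var(R_m) = 341.3600 / 5 = 68.2720
β = Cov / Var(R_m) = 82.9560 / 68.2720 = 1.2151
MRP = 7.49% − 3.41% = 4.08%
E(R) = R_f + β × MRP = 3.41% + 1.2151 × 4.08% = 8.37%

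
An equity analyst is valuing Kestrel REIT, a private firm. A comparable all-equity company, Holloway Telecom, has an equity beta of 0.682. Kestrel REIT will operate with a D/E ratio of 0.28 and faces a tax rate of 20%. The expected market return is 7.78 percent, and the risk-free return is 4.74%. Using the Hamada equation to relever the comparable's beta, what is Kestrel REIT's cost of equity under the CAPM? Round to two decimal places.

7.28%

β_L = β_U × [1 + (1 − t)(D/E)] = 0.682 × [1 + (1 − 0.20) × 0.28]
    = 0.682 × [1 + 0.80 × 0.28] = 0.682 × 1.2240 = 0.8348
MRP = 7.78% − 4.74% = 3.04%
E(R) = R_f + β_L × MRP = 4.74% + 0.8348 × 3.04% = 7.28%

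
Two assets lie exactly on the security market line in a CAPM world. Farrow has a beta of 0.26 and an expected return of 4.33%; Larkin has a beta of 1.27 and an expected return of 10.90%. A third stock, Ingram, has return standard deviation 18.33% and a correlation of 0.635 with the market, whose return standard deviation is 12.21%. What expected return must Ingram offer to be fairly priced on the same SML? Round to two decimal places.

8.84%

MRP = (10.90% − 4.33%) / (1.27 − 0.26) = 6.5050%
R_f = 4.33% − 0.26 × 6.5050% = 2.6387%
β_Ingram = ρ·σ_i/σ_m = 0.635 × 18.33 / 12.21 = 0.9533
E(R_Ingram) = R_f + β × MRP = 2.6387% + 0.9533 × 6.5050% = 8.84%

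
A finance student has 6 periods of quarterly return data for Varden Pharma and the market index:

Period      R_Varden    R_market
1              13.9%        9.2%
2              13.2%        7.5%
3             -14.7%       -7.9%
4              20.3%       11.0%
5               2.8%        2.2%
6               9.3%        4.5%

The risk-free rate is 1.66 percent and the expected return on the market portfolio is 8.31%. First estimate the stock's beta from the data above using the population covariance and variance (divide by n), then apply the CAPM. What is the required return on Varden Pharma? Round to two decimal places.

Mean R_i = (13.9 + 13.2 − 14.7 + 20.3 + 2.8 + 9.3) / 6 = 7.4667%
Mean R_m = (9.2 + 7.5 − 7.9 + 11.0 + 2.2 + 4.5) / 6 = 4.4167%
Σ(R_i − R̄_i)(R_m − R̄_m) = 416.4533  ⇒  Cov = 416.4533 / 6 = 69.4089
Σ(R_m − R̄_m)² = 232.3483  ⇒  Var(R_m) = 232.3483 / 6 = 38.7247
β = Cov / Var(R_m) = 69.4089 / 38.7247 = 1.7924
MRP = 8.31% − 1.66% = 6.65%
E(R) = R_f + β × MRP = 1.66% + 1.7924 × 6.65% = 13.58%

13.58%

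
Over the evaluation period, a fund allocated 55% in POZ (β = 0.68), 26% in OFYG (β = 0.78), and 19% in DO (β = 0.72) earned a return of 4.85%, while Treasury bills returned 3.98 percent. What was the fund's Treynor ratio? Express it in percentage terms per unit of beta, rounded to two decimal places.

β_P = 0.55×0.68 + 0.26×0.78 + 0.19×0.72 = 0.7136
Treynor = (R_P − R_f) / β_P = (4.85% − 3.98%) / 0.7136 = 0.87% / 0.7136 = 1.22%

1.22%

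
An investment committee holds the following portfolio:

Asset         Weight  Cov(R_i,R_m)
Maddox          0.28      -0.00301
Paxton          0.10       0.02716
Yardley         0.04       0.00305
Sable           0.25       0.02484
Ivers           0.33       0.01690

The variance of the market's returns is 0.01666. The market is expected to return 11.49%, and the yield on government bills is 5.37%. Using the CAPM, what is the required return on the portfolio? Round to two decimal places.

β_Maddox = -0.00301 / 0.01666 = -0.1807
β_Paxton = 0.02716 / 0.01666 = 1.6303
β_Yardley = 0.00305 / 0.01666 = 0.1831
β_Sable = 0.02484 / 0.01666 = 1.4910
β_Ivers = 0.01690 / 0.01666 = 1.0144
β_P = Σ w_i β_i = 0.28×-0.1807 + 0.10×1.6303 + 0.04×0.1831 + 0.25×1.4910 + 0.33×1.0144 = 0.8273
MRP = 11.49% − 5.37% = 6.12%
E(R_P) = R_f + β_P × MRP = 5.37% + 0.8273 × 6.12% = 10.43%

10.43%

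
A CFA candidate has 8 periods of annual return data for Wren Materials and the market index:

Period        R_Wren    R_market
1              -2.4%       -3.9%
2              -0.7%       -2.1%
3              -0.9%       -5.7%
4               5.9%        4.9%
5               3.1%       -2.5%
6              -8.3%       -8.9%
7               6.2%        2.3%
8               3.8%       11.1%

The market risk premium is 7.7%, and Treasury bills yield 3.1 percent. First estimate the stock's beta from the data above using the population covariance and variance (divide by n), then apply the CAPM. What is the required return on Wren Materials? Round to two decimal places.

Mean R_i = (-2.4 − 0.7 − 0.9 + 5.9 + 3.1 − 8.3 + 6.2 + 3.8) / 8 = 0.8375%
Mean R_m = (-3.9 − 2.1 − 5.7 + 4.9 − 2.5 − 8.9 + 2.3 + 11.1) / 8 = -0.6000%
Σ(R_i − R̄_i)(R_m − R̄_m) = 171.4500  ⇒  Cov = 171.4500 / 8 = 21.4313
Σ(R_m − R̄_m)² = 287.2000  ⇒  Var(R_m) = 287.2000 / 8 = 35.9000
β = Cov / Var(R_m) = 21.4313 / 35.9000 = 0.5970
E(R) = R_f + β × MRP = 3.1% + 0.5970 × 7.7% = 7.70%

7.70%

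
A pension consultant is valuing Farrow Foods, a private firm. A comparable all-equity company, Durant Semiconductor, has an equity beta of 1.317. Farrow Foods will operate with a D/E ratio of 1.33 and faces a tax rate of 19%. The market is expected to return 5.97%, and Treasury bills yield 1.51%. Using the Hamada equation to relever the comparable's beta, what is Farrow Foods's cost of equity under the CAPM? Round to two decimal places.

13.71%

β_L = β_U × [1 + (1 − t)(D/E)] = 1.317 × [1 + (1 − 0.19) × 1.33]
    = 1.317 × [1 + 0.81 × 1.33] = 1.317 × 2.0773 = 2.7358
MRP = 5.97% − 1.51% = 4.46%
E(R) = R_f + β_L × MRP = 1.51% + 2.7358 × 4.46% = 13.71%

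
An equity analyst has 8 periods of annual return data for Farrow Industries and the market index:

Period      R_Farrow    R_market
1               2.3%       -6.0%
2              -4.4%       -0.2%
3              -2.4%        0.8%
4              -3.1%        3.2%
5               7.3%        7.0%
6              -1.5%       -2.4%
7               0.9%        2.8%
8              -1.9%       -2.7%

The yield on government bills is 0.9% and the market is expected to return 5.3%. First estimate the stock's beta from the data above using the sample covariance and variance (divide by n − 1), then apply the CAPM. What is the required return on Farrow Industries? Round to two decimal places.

Mean R_i = (2.3 − 4.4 − 2.4 − 3.1 + 7.3 − 1.5 + 0.9 − 1.9) / 8 = -0.3500%
Mean R_m = (-6.0 − 0.2 + 0.8 + 3.2 + 7.0 − 2.4 + 2.8 − 2.7) / 8 = 0.3125%
Σ(R_i − R̄_i)(R_m − R̄_m) = 38.4650  ⇒  Cov = 38.4650 / 7 = 5.4950
Σ(R_m − R̄_m)² = 116.0288  ⇒  Var(R_m) = 116.0288 / 7 = 16.5755
β = Cov / Var(R_m) = 5.4950 / 16.5755 = 0.3315
MRP = 5.3% − 0.9% = 4.40%
E(R) = R_f + β × MRP = 0.9% + 0.3315 × 4.4% = 2.36%

2.36%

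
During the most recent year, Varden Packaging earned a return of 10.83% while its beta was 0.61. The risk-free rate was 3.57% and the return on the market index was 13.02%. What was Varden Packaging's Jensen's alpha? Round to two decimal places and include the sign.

+1.50%

Market excess return = 13.02% − 3.57% = 9.45%
CAPM benchmark = R_f + β(R_m − R_f) = 3.57% + 0.61 × 9.45% = 9.3345%
α = actual − benchmark = 10.83% − 9.3345% = +1.50%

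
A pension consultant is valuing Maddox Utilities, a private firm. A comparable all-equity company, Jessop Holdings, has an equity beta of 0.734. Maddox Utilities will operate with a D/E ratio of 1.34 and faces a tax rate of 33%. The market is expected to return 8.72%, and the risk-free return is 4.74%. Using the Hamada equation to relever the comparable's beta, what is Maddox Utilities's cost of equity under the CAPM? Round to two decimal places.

10.28%

β_L = β_U × [1 + (1 − t)(D/E)] = 0.734 × [1 + (1 − 0.33) × 1.34]
    = 0.734 × [1 + 0.67 × 1.34] = 0.734 × 1.8978 = 1.3930
MRP = 8.72% − 4.74% = 3.98%
E(R) = R_f + β_L × MRP = 4.74% + 1.3930 × 3.98% = 10.28%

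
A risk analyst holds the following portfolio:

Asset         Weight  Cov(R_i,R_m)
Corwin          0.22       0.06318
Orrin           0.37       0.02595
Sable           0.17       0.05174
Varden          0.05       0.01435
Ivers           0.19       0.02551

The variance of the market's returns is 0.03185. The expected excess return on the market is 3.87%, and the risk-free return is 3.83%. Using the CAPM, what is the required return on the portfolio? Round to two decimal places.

β_Corwin = 0.06318 / 0.03185 = 1.9837
β_Orrin = 0.02595 / 0.03185 = 0.8148
β_Sable = 0.05174 / 0.03185 = 1.6245
β_Varden = 0.01435 / 0.03185 = 0.4505
β_Ivers = 0.02551 / 0.03185 = 0.8009
β_P = Σ w_i β_i = 0.22×1.9837 + 0.37×0.8148 + 0.17×1.6245 + 0.05×0.4505 + 0.19×0.8009 = 1.1888
E(R_P) = R_f + β_P × MRP = 3.83% + 1.1888 × 3.87% = 8.43%

8.43%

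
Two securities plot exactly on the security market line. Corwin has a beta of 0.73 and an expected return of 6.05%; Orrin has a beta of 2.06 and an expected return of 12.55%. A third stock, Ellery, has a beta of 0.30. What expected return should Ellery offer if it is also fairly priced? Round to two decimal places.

3.95%

MRP (SML slope) = (12.55% − 6.05%) / (2.06 − 0.73) = 6.50% / 1.33 = 4.8872%
R_f (intercept) = 6.05% − 0.73 × 4.8872% = 2.4823%
E(R_Ellery) = R_f + β × MRP = 2.4823% + 0.30 × 4.8872% = 3.95%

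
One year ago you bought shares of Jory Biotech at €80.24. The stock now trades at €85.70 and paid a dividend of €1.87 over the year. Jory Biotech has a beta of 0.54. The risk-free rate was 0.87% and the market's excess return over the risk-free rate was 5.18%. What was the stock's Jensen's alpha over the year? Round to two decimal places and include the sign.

Realised HPR = (P1 + D1 − P0) / P0 = (85.70 + 1.87 − 80.24) / 80.24 = 7.33 / 80.24 = 9.1351%
CAPM required = R_f + β·MRP = 0.87% + 0.54 × 5.18% = 3.6672%
α = realised − required = 9.1351% − 3.6672% = +5.47%

+5.47%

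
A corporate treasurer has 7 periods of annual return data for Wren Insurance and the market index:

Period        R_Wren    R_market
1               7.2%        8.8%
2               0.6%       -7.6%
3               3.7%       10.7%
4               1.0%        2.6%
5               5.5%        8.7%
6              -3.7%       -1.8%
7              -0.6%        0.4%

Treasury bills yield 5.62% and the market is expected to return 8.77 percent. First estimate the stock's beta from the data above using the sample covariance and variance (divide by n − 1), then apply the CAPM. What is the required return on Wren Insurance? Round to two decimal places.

6.95%

Mean R_i = (7.2 + 0.6 + 3.7 + 1.0 + 5.5 − 3.7 − 0.6) / 7 = 1.9571%
Mean R_m = (8.8 − 7.6 + 10.7 + 2.6 + 8.7 − 1.8 + 0.4) / 7 = 3.1143%
Σ(R_i − R̄_i)(R_m − R̄_m) = 112.5943  ⇒  Cov = 112.5943 / 6 = 18.7657
Σ(R_m − R̄_m)² = 267.6486  ⇒  Var(R_m) = 267.6486 / 6 = 44.6081
β = Cov / Var(R_m) = 18.7657 / 44.6081 = 0.4207
MRP = 8.77% − 5.62% = 3.15%
E(R) = R_f + β × MRP = 5.62% + 0.4207 × 3.15% = 6.95%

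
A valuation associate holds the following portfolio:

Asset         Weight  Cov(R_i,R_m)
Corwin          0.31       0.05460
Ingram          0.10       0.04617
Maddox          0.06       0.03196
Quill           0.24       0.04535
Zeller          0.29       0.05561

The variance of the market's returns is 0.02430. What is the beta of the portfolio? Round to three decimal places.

2.077

β_Corwin = 0.05460 / 0.02430 = 2.2469
β_Ingram = 0.04617 / 0.02430 = 1.9000
β_Maddox = 0.03196 / 0.02430 = 1.3152
β_Quill = 0.04535 / 0.02430 = 1.8663
β_Zeller = 0.05561 / 0.02430 = 2.2885
β_P = Σ w_i β_i = 0.31×2.2469 + 0.10×1.9000 + 0.06×1.3152 + 0.24×1.8663 + 0.29×2.2885 = 2.0770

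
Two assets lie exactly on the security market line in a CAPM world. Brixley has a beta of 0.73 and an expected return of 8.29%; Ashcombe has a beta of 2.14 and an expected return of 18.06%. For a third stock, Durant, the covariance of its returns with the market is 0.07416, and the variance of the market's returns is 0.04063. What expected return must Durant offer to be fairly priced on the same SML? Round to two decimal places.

15.88%

MRP = (18.06% − 8.29%) / (2.14 − 0.73) = 6.9291%
R_f = 8.29% − 0.73 × 6.9291% = 3.2318%
β_Durant = Cov / Var(R_m) = 0.07416 / 0.04063 = 1.8253
E(R_Durant) = R_f + β × MRP = 3.2318% + 1.8253 × 6.9291% = 15.88%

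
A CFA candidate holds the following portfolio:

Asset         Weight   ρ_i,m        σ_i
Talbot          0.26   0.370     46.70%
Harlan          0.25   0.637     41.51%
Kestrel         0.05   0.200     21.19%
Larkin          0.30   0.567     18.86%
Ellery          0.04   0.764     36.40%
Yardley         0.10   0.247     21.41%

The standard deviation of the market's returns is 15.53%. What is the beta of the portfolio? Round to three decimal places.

1.041

β_Talbot = 0.370 × 46.70% / 15.53% = 1.1126
β_Harlan = 0.637 × 41.51% / 15.53% = 1.7026
β_Kestrel = 0.200 × 21.19% / 15.53% = 0.2729
β_Larkin = 0.567 × 18.86% / 15.53% = 0.6886
β_Ellery = 0.764 × 36.40% / 15.53% = 1.7907
β_Yardley = 0.247 × 21.41% / 15.53% = 0.3405
β_P = Σ w_i β_i = 0.26×1.1126 + 0.25×1.7026 + 0.05×0.2729 + 0.30×0.6886 + 0.04×1.7907 + 0.10×0.3405 = 1.0408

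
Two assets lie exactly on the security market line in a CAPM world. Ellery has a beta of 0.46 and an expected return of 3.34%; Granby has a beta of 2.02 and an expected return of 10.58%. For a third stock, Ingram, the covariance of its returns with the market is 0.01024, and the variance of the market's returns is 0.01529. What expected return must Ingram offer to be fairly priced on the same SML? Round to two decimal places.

MRP = (10.58% − 3.34%) / (2.02 − 0.46) = 4.6410%
R_f = 3.34% − 0.46 × 4.6410% = 1.2051%
β_Ingram = Cov / Var(R_m) = 0.01024 / 0.01529 = 0.6697
E(R_Ingram) = R_f + β × MRP = 1.2051% + 0.6697 × 4.6410% = 4.31%

4.31%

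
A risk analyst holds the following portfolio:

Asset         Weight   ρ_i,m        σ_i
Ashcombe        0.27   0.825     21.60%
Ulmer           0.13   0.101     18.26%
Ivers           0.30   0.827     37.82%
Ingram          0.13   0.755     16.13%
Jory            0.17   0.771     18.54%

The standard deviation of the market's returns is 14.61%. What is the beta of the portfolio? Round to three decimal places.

1.263

β_Ashcombe = 0.825 × 21.60% / 14.61% = 1.2197
β_Ulmer = 0.101 × 18.26% / 14.61% = 0.1262
β_Ivers = 0.827 × 37.82% / 14.61% = 2.1408
β_Ingram = 0.755 × 16.13% / 14.61% = 0.8335
β_Jory = 0.771 × 18.54% / 14.61% = 0.9784
β_P = Σ w_i β_i = 0.27×1.2197 + 0.13×0.1262 + 0.30×2.1408 + 0.13×0.8335 + 0.17×0.9784 = 1.2626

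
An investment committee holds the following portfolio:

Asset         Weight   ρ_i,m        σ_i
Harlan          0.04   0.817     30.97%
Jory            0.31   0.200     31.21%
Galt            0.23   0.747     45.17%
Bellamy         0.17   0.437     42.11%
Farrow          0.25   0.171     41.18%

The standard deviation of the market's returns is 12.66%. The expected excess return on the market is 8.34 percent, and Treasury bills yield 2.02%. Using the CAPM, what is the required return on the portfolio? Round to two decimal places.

12.29%

β_Harlan = 0.817 × 30.97% / 12.66% = 1.9986
β_Jory = 0.200 × 31.21% / 12.66% = 0.4930
β_Galt = 0.747 × 45.17% / 12.66% = 2.6652
β_Bellamy = 0.437 × 42.11% / 12.66% = 1.4536
β_Farrow = 0.171 × 41.18% / 12.66% = 0.5562
β_P = Σ w_i β_i = 0.04×1.9986 + 0.31×0.4930 + 0.23×2.6652 + 0.17×1.4536 + 0.25×0.5562 = 1.2319
E(R_P) = R_f + β_P × MRP = 2.02% + 1.2319 × 8.34% = 12.29%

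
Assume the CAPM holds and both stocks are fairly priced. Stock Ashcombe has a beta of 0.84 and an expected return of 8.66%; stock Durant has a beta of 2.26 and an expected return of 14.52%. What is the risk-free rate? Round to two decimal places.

5.19%

Both satisfy E(R) = R_f + β·MRP, so the slope of the SML is
MRP = (14.52% − 8.66%) / (2.26 − 0.84) = 5.86% / 1.42 = 4.1268%
R_f = E(R_Ashcombe) − β_Ashcombe·MRP = 8.66% − 0.84 × 4.1268% = 5.1935%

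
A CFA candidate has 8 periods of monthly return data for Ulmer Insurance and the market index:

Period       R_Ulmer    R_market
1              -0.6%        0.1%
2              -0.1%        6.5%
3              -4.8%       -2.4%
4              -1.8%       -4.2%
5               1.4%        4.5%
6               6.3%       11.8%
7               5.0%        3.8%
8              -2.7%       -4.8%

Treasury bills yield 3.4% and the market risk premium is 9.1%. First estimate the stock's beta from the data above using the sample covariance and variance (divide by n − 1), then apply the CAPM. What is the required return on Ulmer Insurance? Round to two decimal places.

8.31%

Mean R_i = (-0.6 − 0.1 − 4.8 − 1.8 + 1.4 + 6.3 + 5.0 − 2.7) / 8 = 0.3375%
Mean R_m = (0.1 + 6.5 − 2.4 − 4.2 + 4.5 + 11.8 + 3.8 − 4.8) / 8 = 1.9125%
Σ(R_i − R̄_i)(R_m − R̄_m) = 125.8063  ⇒  Cov = 125.8063 / 7 = 17.9723
Σ(R_m − R̄_m)² = 233.3688  ⇒  Var(R_m) = 233.3688 / 7 = 33.3384
β = Cov / Var(R_m) = 17.9723 / 33.3384 = 0.5391
E(R) = R_f + β × MRP = 3.4% + 0.5391 × 9.1% = 8.31%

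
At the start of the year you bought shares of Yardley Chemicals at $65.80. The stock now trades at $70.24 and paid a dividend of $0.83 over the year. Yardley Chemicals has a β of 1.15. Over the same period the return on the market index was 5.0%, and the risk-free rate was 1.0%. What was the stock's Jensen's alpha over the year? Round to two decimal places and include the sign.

Realised HPR = (P1 + D1 − P0) / P0 = (70.24 + 0.83 − 65.80) / 65.80 = 5.27 / 65.80 = 8.0091%
MRP = 5.0% − 1.0% = 4.00%
CAPM required = R_f + β·MRP = 1.0% + 1.15 × 4.0% = 5.6000%
α = realised − required = 8.0091% − 5.6000% = +2.41%

+2.41%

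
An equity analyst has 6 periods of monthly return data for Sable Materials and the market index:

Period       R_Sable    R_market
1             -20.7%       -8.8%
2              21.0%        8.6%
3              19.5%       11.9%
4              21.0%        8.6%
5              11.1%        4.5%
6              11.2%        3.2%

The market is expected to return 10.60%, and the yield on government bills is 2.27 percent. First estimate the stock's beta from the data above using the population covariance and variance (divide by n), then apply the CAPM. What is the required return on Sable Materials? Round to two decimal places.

Mean R_i = (-20.7 + 21.0 + 19.5 + 21.0 + 11.1 + 11.2) / 6 = 10.5167%
Mean R_m = (-8.8 + 8.6 + 11.9 + 8.6 + 4.5 + 3.2) / 6 = 4.6667%
Σ(R_i − R̄_i)(R_m − R̄_m) = 566.7333  ⇒  Cov = 566.7333 / 6 = 94.4556
Σ(R_m − R̄_m)² = 266.7933  ⇒  Var(R_m) = 266.7933 / 6 = 44.4656
β = Cov / Var(R_m) = 94.4556 / 44.4656 = 2.1242
MRP = 10.60% − 2.27% = 8.33%
E(R) = R_f + β × MRP = 2.27% + 2.1242 × 8.33% = 19.96%

19.96%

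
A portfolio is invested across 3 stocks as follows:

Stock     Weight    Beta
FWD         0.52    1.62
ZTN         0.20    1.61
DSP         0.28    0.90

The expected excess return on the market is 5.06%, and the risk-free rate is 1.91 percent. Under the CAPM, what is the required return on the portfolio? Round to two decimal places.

9.08%

β_P = Σ w_i β_i = 0.52×1.62 + 0.20×1.61 + 0.28×0.90 = 1.4164
E(R_P) = R_f + β_P × MRP = 1.91% + 1.4164 × 5.06% = 9.08%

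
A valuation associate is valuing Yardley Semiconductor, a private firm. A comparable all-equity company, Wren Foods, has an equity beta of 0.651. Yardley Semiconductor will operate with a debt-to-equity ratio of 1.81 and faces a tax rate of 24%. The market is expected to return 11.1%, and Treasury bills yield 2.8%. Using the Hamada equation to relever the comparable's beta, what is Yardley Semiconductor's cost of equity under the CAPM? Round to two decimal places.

15.64%

β_L = β_U × [1 + (1 − t)(D/E)] = 0.651 × [1 + (1 − 0.24) × 1.81]
    = 0.651 × [1 + 0.76 × 1.81] = 0.651 × 2.3756 = 1.5465
MRP = 11.1% − 2.8% = 8.30%
E(R) = R_f + β_L × MRP = 2.8% + 1.5465 × 8.3% = 15.64%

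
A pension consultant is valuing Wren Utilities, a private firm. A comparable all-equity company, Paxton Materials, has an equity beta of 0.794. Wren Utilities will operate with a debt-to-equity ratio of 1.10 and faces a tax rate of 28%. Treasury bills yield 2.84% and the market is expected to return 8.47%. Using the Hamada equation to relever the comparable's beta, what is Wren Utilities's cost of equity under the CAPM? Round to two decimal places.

β_L = β_U × [1 + (1 − t)(D/E)] = 0.794 × [1 + (1 − 0.28) × 1.10]
    = 0.794 × [1 + 0.72 × 1.10] = 0.794 × 1.7920 = 1.4228
MRP = 8.47% − 2.84% = 5.63%
E(R) = R_f + β_L × MRP = 2.84% + 1.4228 × 5.63% = 10.85%

10.85%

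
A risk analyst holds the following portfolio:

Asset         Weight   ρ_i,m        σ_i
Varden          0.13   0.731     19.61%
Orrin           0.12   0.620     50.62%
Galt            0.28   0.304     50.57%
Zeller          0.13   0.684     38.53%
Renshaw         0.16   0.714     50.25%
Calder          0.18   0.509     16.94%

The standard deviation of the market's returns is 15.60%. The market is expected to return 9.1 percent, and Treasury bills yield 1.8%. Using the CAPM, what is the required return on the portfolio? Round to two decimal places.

β_Varden = 0.731 × 19.61% / 15.60% = 0.9189
β_Orrin = 0.620 × 50.62% / 15.60% = 2.0118
β_Galt = 0.304 × 50.57% / 15.60% = 0.9855
β_Zeller = 0.684 × 38.53% / 15.60% = 1.6894
β_Renshaw = 0.714 × 50.25% / 15.60% = 2.2999
β_Calder = 0.509 × 16.94% / 15.60% = 0.5527
β_P = Σ w_i β_i = 0.13×0.9189 + 0.12×2.0118 + 0.28×0.9855 + 0.13×1.6894 + 0.16×2.2999 + 0.18×0.5527 = 1.3239
MRP = 9.1% − 1.8% = 7.30%
E(R_P) = R_f + β_P × MRP = 1.8% + 1.3239 × 7.3% = 11.46%

11.46%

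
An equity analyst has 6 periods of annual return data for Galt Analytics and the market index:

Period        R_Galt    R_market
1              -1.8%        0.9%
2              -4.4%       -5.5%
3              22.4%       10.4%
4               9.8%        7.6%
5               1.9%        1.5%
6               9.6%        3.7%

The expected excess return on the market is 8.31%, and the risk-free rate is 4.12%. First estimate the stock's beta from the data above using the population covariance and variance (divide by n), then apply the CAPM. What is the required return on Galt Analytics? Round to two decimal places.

Mean R_i = (-1.8 − 4.4 + 22.4 + 9.8 + 1.9 + 9.6) / 6 = 6.2500%
Mean R_m = (0.9 − 5.5 + 10.4 + 7.6 + 1.5 + 3.7) / 6 = 3.1000%
Σ(R_i − R̄_i)(R_m − R̄_m) = 252.1400  ⇒  Cov = 252.1400 / 6 = 42.0233
Σ(R_m − R̄_m)² = 155.2600  ⇒  Var(R_m) = 155.2600 / 6 = 25.8767
β = Cov / Var(R_m) = 42.0233 / 25.8767 = 1.6240
E(R) = R_f + β × MRP = 4.12% + 1.6240 × 8.31% = 17.62%

17.62%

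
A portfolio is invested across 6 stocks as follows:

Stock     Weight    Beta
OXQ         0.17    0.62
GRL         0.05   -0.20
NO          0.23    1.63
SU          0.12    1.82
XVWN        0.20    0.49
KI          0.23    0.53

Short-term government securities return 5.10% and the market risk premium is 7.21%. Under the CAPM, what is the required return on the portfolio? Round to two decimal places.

11.65%

β_P = Σ w_i β_i = 0.17×0.62 + 0.05×-0.20 + 0.23×1.63 + 0.12×1.82 + 0.20×0.49 + 0.23×0.53 = 0.9086
E(R_P) = R_f + β_P × MRP = 5.10% + 0.9086 × 7.21% = 11.65%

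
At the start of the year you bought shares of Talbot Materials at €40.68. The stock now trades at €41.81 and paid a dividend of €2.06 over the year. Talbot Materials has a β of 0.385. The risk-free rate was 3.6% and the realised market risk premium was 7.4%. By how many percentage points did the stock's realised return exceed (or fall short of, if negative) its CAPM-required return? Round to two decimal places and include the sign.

Realised HPR = (P1 + D1 − P0) / P0 = (41.81 + 2.06 − 40.68) / 40.68 = 3.19 / 40.68 = 7.8417%
CAPM required = R_f + β·MRP = 3.6% + 0.385 × 7.4% = 6.4490%
α = realised − required = 7.8417% − 6.4490% = +1.39%

+1.39%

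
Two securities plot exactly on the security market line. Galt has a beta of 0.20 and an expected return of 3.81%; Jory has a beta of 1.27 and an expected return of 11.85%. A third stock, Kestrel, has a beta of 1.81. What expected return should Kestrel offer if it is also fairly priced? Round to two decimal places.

MRP (SML slope) = (11.85% − 3.81%) / (1.27 − 0.20) = 8.04% / 1.07 = 7.5140%
R_f (intercept) = 3.81% − 0.20 × 7.5140% = 2.3072%
E(R_Kestrel) = R_f + β × MRP = 2.3072% + 1.81 × 7.5140% = 15.91%

15.91%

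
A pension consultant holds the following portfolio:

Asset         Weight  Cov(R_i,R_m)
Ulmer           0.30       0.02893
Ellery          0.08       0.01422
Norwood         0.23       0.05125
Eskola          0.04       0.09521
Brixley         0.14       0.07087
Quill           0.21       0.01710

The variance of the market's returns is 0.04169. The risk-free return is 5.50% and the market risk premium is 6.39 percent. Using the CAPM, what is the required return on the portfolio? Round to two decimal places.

11.47%

β_Ulmer = 0.02893 / 0.04169 = 0.6939
β_Ellery = 0.01422 / 0.04169 = 0.3411
β_Norwood = 0.05125 / 0.04169 = 1.2293
β_Eskola = 0.09521 / 0.04169 = 2.2838
β_Brixley = 0.07087 / 0.04169 = 1.6999
β_Quill = 0.01710 / 0.04169 = 0.4102
β_P = Σ w_i β_i = 0.30×0.6939 + 0.08×0.3411 + 0.23×1.2293 + 0.04×2.2838 + 0.14×1.6999 + 0.21×0.4102 = 0.9337
E(R_P) = R_f + β_P × MRP = 5.50% + 0.9337 × 6.39% = 11.47%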